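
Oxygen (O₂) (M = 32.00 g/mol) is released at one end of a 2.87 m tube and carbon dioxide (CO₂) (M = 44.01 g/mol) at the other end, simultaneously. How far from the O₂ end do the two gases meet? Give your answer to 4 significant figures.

The fronts meet when d_O₂ + d_CO₂ = L with d_O₂/d_CO₂ = √(M_CO₂/M_O₂) (Graham's law). Here √(M_CO₂/M_O₂) = √(44.01/32.00) = 1.173.
With d_O₂ + d_CO₂ = 2.87 m, d_CO₂ = 2.87/(1 + 1.173) = 1.321 m.
d_O₂ = 2.87 − 1.321 = 1.549 m.

1.549 m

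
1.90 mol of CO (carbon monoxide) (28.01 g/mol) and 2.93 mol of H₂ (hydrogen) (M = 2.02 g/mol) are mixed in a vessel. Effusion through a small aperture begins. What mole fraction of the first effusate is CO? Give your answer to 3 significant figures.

0.148

The effusion rate of species i is ∝ p_i/√M_i ∝ n_i/√M_i.
x_CO(eff) = (n_CO/√M_CO) / (n_CO/√M_CO + n_H₂/√M_H₂)
= (1.90/√28.01) / (1.90/√28.01 + 2.93/√2.02) = 0.3590/(0.3590 + 2.062) = 0.148.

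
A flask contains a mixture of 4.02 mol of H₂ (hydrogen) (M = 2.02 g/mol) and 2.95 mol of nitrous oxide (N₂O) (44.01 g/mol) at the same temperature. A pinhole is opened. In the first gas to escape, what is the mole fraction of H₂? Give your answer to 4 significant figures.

Rate_i ∝ x_i/√M_i (Graham's law weighted by mole fraction), so the effusate composition follows n_i/√M_i.
So x_H₂ in the escaping gas = (n_H₂/√M_H₂) / Σ(n_i/√M_i)
= (4.02/√2.02) / (4.02/√2.02 + 2.95/√44.01) = 2.828/(2.828 + 0.4447) = 0.8641.

0.8641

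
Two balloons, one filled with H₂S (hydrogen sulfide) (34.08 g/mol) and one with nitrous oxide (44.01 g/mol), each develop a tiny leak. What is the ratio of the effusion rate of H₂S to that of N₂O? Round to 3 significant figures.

1.14

Since effusion rate ∝ 1/√M, rate_H₂S/rate_N₂O = √(M_N₂O/M_H₂S) = √(44.01/34.08) = √1.291 = 1.14.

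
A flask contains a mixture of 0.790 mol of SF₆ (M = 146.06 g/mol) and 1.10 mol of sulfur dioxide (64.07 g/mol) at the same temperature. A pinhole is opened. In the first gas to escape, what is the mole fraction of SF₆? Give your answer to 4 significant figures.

Each component's effusion rate ∝ (its partial pressure)·(1/√M) ∝ n_i/√M_i.
Mole fraction of SF₆ in the effusate = (n_SF₆/√M_SF₆) / (n_SF₆/√M_SF₆ + n_SO₂/√M_SO₂)
= (0.790/√146.06) / (0.790/√146.06 + 1.10/√64.07) = 0.06537/(0.06537 + 0.1374) = 0.3223.

0.3223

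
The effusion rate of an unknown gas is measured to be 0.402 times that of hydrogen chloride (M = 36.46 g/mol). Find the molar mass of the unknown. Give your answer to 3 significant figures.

By Graham's law, rate_X/rate_HCl = √(M_HCl/M_X).
0.402 = √(36.46/M_X)
M_X = 36.46 / 0.402² = 36.46 / 0.1616 = 226 g/mol

226 g/mol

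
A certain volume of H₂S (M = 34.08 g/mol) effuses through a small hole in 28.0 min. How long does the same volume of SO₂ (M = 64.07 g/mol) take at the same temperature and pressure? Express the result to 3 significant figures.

Graham's law gives t_SO₂/t_H₂S = √(M_SO₂/M_H₂S) = √(64.07/34.08) = √1.880 = 1.371.
So the time for SO₂ is 28.0 × 1.371 = 38.4 min.

38.4 min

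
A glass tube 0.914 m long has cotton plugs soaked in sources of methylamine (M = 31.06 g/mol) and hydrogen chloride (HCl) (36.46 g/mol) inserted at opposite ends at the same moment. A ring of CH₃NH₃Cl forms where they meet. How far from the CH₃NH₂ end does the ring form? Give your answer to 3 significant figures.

Graham's law gives d_CH₃NH₂/d_HCl = rate_CH₃NH₂/rate_HCl = √(M_HCl/M_CH₃NH₂) = √(36.46/31.06) = 1.083.
With d_CH₃NH₂ + d_HCl = 0.914 m, d_HCl = 0.914/(1 + 1.083) = 0.4387 m.
d_CH₃NH₂ = 0.914 − 0.4387 = 0.475 m.

0.475 m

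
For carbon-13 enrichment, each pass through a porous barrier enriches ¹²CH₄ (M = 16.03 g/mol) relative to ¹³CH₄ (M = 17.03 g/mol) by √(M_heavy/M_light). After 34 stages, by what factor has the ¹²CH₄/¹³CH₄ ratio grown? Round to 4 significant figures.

2.798

After 34 stages the ratio has grown by (√(17.03/16.03))^34 = (17.03/16.03)^(34/2).
= 1.06238^17 = 2.798.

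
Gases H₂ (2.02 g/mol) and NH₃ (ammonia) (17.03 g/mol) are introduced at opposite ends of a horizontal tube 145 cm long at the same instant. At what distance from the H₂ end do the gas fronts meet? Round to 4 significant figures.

Distances travelled in equal time are proportional to diffusion rates, so d_H₂/d_NH₃ = √(M_NH₃/M_H₂) = √(17.03/2.02) = 2.904.
With d_H₂ + d_NH₃ = 145 cm, d_NH₃ = 145/(1 + 2.904) = 37.15 cm.
d_H₂ = 145 − 37.15 = 107.9 cm.

107.9 cm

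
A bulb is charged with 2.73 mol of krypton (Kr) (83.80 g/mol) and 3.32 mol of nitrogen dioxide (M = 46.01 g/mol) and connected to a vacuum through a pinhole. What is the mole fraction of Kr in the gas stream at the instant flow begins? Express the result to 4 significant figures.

The effusion rate of species i is ∝ p_i/√M_i ∝ n_i/√M_i.
x_Kr(eff) = (n_Kr/√M_Kr) / (n_Kr/√M_Kr + n_NO₂/√M_NO₂)
= (2.73/√83.80) / (2.73/√83.80 + 3.32/√46.01) = 0.2982/(0.2982 + 0.4895) = 0.3786.

0.3786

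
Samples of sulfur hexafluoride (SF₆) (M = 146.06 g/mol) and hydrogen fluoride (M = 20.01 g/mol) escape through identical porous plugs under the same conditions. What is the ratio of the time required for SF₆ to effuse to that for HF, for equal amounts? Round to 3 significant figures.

Using Graham's law: t_SF₆/t_HF = √(M_SF₆/M_HF) = √(146.06/20.01) = √7.299 = 2.70.

2.70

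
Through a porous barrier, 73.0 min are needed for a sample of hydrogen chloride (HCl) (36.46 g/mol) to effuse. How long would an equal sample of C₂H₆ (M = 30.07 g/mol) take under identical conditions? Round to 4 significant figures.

By Graham's law, t_C₂H₆/t_HCl = √(M_C₂H₆/M_HCl) = √(30.07/36.46) = √0.8247 = 0.9082.
So the time for C₂H₆ is 73.0 × 0.9082 = 66.30 min.

66.30 min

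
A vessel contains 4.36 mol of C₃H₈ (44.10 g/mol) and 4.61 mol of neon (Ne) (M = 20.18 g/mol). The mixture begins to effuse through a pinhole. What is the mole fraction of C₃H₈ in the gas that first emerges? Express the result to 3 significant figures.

0.390

Each component's effusion rate ∝ (its partial pressure)·(1/√M) ∝ n_i/√M_i.
x_C₃H₈(eff) = (n_C₃H₈/√M_C₃H₈) / (n_C₃H₈/√M_C₃H₈ + n_Ne/√M_Ne)
= (4.36/√44.10) / (4.36/√44.10 + 4.61/√20.18) = 0.6565/(0.6565 + 1.026) = 0.390.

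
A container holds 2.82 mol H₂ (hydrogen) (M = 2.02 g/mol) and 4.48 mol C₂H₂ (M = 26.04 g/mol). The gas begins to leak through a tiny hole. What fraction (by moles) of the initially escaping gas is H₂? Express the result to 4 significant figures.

The effusion rate of species i is ∝ p_i/√M_i ∝ n_i/√M_i.
x_H₂(eff) = (n_H₂/√M_H₂) / (n_H₂/√M_H₂ + n_C₂H₂/√M_C₂H₂)
= (2.82/√2.02) / (2.82/√2.02 + 4.48/√26.04) = 1.984/(1.984 + 0.8779) = 0.6933.

0.6933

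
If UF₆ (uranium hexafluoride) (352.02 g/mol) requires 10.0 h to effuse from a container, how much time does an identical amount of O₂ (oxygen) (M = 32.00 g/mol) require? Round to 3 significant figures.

From Graham's law, t_O₂/t_UF₆ = √(M_O₂/M_UF₆) = √(32.00/352.02) = √0.09090 = 0.3015.
So the time for O₂ is 10.0 × 0.3015 = 3.02 h.

3.02 h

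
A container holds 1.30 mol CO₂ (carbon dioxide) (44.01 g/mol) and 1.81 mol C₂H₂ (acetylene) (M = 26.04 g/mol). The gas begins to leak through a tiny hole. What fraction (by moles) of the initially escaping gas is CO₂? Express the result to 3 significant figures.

0.356

Effusion rate of each component ∝ n_i/√M_i (partial pressure × 1/√M).
Mole fraction of CO₂ in the effusate = (n_CO₂/√M_CO₂) / (n_CO₂/√M_CO₂ + n_C₂H₂/√M_C₂H₂)
= (1.30/√44.01) / (1.30/√44.01 + 1.81/√26.04) = 0.1960/(0.1960 + 0.3547) = 0.356.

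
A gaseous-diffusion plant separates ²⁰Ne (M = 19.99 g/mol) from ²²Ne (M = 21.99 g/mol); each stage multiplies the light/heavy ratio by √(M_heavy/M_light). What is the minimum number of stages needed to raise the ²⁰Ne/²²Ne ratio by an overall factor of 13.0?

54

With α = √(21.99/19.99) per stage, ln α = ½ ln(1.10005) = 0.04768.
Need α^N ≥ 13.0 ⇒ N ≥ ln(13.0) / ln α = 2.565 / 0.04768 = 53.80.
So at least 54 stages are needed.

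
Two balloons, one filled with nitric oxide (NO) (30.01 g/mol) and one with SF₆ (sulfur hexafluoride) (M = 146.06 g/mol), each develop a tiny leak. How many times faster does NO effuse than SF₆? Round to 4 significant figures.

2.206

From Graham's law, rate_NO/rate_SF₆ = √(M_SF₆/M_NO) = √(146.06/30.01) = √4.867 = 2.206.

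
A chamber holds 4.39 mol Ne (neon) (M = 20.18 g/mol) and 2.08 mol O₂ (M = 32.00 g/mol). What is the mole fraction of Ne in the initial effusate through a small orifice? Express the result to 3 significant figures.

Rate_i ∝ x_i/√M_i (Graham's law weighted by mole fraction), so the effusate composition follows n_i/√M_i.
So x_Ne in the escaping gas = (n_Ne/√M_Ne) / Σ(n_i/√M_i)
= (4.39/√20.18) / (4.39/√20.18 + 2.08/√32.00) = 0.9772/(0.9772 + 0.3677) = 0.727.

0.727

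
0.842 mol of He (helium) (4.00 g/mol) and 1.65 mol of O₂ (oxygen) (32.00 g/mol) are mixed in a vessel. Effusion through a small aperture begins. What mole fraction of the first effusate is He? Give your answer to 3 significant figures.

0.591

Each component's effusion rate ∝ (its partial pressure)·(1/√M) ∝ n_i/√M_i.
Mole fraction of He in the effusate = (n_He/√M_He) / (n_He/√M_He + n_O₂/√M_O₂)
= (0.842/√4.00) / (0.842/√4.00 + 1.65/√32.00) = 0.4210/(0.4210 + 0.2917) = 0.591.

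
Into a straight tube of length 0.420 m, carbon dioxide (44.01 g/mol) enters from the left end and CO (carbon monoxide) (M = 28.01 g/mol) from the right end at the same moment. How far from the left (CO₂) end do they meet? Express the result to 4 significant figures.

0.1864 m

Distances travelled in equal time are proportional to diffusion rates, so d_CO₂/d_CO = √(M_CO/M_CO₂) = √(28.01/44.01) = 0.7978.
With d_CO₂ + d_CO = 0.420 m, d_CO = 0.420/(1 + 0.7978) = 0.2336 m.
d_CO₂ = 0.420 − 0.2336 = 0.1864 m.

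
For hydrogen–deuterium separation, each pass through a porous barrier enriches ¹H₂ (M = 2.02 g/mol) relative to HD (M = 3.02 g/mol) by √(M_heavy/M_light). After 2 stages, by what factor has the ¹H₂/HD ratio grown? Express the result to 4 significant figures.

Overall factor = α^2 with α = √(3.02/2.02), i.e. (3.02/2.02)^(2/2).
= 1.49505^1 = 1.495.

1.495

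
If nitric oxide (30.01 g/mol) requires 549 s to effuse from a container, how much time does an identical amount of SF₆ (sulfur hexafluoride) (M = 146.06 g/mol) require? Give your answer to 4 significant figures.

Using Graham's law: t_SF₆/t_NO = √(M_SF₆/M_NO) = √(146.06/30.01) = √4.867 = 2.206.
So the time for SF₆ is 549 × 2.206 = 1211 s.

1211 s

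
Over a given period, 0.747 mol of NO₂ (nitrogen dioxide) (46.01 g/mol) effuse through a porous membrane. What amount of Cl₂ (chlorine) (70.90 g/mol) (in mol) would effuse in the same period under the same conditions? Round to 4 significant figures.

Since effusion rate ∝ 1/√M, rate_Cl₂/rate_NO₂ = √(M_NO₂/M_Cl₂) = √(46.01/70.90) = √0.6489 = 0.8056.
So the amount for Cl₂ is 0.747 × 0.8056 = 0.6018 mol.

0.6018 mol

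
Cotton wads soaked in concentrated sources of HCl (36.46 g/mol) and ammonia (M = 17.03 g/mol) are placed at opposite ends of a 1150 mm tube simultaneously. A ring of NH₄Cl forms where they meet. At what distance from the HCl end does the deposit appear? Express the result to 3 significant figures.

467 mm

In equal time, each gas travels a distance ∝ its rate ∝ 1/√M, so d_HCl/d_NH₃ = √(M_NH₃/M_HCl) = √(17.03/36.46) = 0.6834.
With d_HCl + d_NH₃ = 1150 mm, d_NH₃ = 1150/(1 + 0.6834) = 683.1 mm.
d_HCl = 1150 − 683.1 = 467 mm.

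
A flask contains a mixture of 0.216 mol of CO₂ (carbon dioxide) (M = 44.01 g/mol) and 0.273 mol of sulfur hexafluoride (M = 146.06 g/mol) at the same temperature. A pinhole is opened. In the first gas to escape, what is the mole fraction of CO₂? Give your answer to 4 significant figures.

Effusion rate of each component ∝ n_i/√M_i (partial pressure × 1/√M).
So x_CO₂ in the escaping gas = (n_CO₂/√M_CO₂) / Σ(n_i/√M_i)
= (0.216/√44.01) / (0.216/√44.01 + 0.273/√146.06) = 0.03256/(0.03256 + 0.02259) = 0.5904.

0.5904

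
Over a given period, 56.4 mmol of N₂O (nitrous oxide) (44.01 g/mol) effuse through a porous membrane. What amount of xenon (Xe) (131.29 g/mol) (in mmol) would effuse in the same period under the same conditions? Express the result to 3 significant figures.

Since effusion rate ∝ 1/√M, rate_Xe/rate_N₂O = √(M_N₂O/M_Xe) = √(44.01/131.29) = √0.3352 = 0.5790.
So the amount for Xe is 56.4 × 0.5790 = 32.7 mmol.

32.7 mmol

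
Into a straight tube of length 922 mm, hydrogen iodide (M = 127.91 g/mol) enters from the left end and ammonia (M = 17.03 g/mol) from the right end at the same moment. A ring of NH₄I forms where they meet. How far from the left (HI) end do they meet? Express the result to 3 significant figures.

Graham's law gives d_HI/d_NH₃ = rate_HI/rate_NH₃ = √(M_NH₃/M_HI) = √(17.03/127.91) = 0.3649.
With d_HI + d_NH₃ = 922 mm, d_NH₃ = 922/(1 + 0.3649) = 675.5 mm.
d_HI = 922 − 675.5 = 246 mm.

246 mm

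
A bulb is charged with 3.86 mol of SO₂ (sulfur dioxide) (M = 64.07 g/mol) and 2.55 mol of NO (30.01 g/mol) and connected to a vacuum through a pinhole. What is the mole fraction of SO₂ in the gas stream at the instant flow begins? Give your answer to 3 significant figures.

Each component's effusion rate ∝ (its partial pressure)·(1/√M) ∝ n_i/√M_i.
Mole fraction of SO₂ in the effusate = (n_SO₂/√M_SO₂) / (n_SO₂/√M_SO₂ + n_NO/√M_NO)
= (3.86/√64.07) / (3.86/√64.07 + 2.55/√30.01) = 0.4822/(0.4822 + 0.4655) = 0.509.

0.509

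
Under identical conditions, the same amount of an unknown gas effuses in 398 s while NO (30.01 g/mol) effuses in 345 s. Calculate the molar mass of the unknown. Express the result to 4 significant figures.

From Graham's law, t_X/t_NO = √(M_X/M_NO).
398/345 = 1.154 = √(M_X/30.01)
M_X = 30.01 × 1.154² = 30.01 × 1.331 = 39.94 g/mol

39.94 g/mol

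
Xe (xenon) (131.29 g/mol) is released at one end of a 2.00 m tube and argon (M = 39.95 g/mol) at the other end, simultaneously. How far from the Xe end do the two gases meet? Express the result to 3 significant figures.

Graham's law gives d_Xe/d_Ar = rate_Xe/rate_Ar = √(M_Ar/M_Xe) = √(39.95/131.29) = 0.5516.
With d_Xe + d_Ar = 2.00 m, d_Ar = 2.00/(1 + 0.5516) = 1.289 m.
d_Xe = 2.00 − 1.289 = 0.711 m.

0.711 m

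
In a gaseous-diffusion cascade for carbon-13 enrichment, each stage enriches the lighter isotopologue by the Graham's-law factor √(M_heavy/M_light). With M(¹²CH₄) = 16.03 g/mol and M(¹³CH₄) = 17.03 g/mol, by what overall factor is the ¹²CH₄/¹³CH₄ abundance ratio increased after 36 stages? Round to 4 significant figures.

2.972

Each stage multiplies the ratio by α = √(17.03/16.03), so after 36 stages the overall factor is α^36 = (17.03/16.03)^(36/2).
= 1.06238^18 = 2.972.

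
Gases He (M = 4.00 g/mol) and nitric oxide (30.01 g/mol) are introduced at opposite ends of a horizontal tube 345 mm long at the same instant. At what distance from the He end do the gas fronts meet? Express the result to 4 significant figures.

In equal time, each gas travels a distance ∝ its rate ∝ 1/√M, so d_He/d_NO = √(M_NO/M_He) = √(30.01/4.00) = 2.739.
With d_He + d_NO = 345 mm, d_NO = 345/(1 + 2.739) = 92.27 mm.
d_He = 345 − 92.27 = 252.7 mm.

252.7 mm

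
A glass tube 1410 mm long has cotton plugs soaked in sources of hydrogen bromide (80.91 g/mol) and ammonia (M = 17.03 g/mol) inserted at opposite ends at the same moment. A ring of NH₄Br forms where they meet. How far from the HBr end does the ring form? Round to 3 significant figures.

Distances travelled in equal time are proportional to diffusion rates, so d_HBr/d_NH₃ = √(M_NH₃/M_HBr) = √(17.03/80.91) = 0.4588.
With d_HBr + d_NH₃ = 1410 mm, d_NH₃ = 1410/(1 + 0.4588) = 966.6 mm.
d_HBr = 1410 − 966.6 = 443 mm.

443 mm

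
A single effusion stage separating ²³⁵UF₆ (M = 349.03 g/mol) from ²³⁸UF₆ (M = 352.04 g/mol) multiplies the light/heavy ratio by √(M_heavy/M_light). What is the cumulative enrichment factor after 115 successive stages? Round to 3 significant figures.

1.64

The single-stage factor is √(M_heavy/M_light), so 115 stages give [√(352.04/349.03)]^115 = (352.04/349.03)^(115/2).
= 1.00862^(115/2) = 1.64.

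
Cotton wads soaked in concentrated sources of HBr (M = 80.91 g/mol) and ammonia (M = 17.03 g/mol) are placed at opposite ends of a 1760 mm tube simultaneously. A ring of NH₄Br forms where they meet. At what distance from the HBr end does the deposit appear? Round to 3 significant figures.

554 mm

The fronts meet when d_HBr + d_NH₃ = L with d_HBr/d_NH₃ = √(M_NH₃/M_HBr) (Graham's law). Here √(M_NH₃/M_HBr) = √(17.03/80.91) = 0.4588.
With d_HBr + d_NH₃ = 1760 mm, d_NH₃ = 1760/(1 + 0.4588) = 1206 mm.
d_HBr = 1760 − 1206 = 554 mm.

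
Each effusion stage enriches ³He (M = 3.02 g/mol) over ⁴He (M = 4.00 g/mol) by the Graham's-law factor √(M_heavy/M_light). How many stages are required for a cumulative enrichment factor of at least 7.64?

Per stage α = (4.00/3.02)^(1/2) = 1.32450^0.5, giving ln α = 0.1405.
Need α^N ≥ 7.64 ⇒ N ≥ ln(7.64) / ln α = 2.033 / 0.1405 = 14.47.
So at least 15 stages are needed.

15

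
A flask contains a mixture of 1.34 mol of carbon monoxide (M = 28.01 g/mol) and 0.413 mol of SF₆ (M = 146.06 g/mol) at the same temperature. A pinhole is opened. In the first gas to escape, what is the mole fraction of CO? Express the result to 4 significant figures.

Effusion rate of each component ∝ n_i/√M_i (partial pressure × 1/√M).
So x_CO in the escaping gas = (n_CO/√M_CO) / Σ(n_i/√M_i)
= (1.34/√28.01) / (1.34/√28.01 + 0.413/√146.06) = 0.2532/(0.2532 + 0.03417) = 0.8811.

0.8811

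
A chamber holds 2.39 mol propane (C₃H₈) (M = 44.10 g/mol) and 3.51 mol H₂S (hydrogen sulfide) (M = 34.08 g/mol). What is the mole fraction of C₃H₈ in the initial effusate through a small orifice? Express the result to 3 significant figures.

0.374

Each component's effusion rate ∝ (its partial pressure)·(1/√M) ∝ n_i/√M_i.
x_C₃H₈(eff) = (n_C₃H₈/√M_C₃H₈) / (n_C₃H₈/√M_C₃H₈ + n_H₂S/√M_H₂S)
= (2.39/√44.10) / (2.39/√44.10 + 3.51/√34.08) = 0.3599/(0.3599 + 0.6013) = 0.374.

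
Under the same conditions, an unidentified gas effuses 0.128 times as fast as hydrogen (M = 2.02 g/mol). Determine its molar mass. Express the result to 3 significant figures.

Since effusion rate ∝ 1/√M, rate_X/rate_H₂ = √(M_H₂/M_X).
0.128 = √(2.02/M_X)
M_X = 2.02 / 0.128² = 2.02 / 0.01638 = 123 g/mol

123 g/mol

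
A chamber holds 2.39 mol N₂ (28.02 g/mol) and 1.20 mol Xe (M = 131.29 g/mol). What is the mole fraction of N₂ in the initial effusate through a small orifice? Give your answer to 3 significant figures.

Each component's effusion rate ∝ (its partial pressure)·(1/√M) ∝ n_i/√M_i.
So x_N₂ in the escaping gas = (n_N₂/√M_N₂) / Σ(n_i/√M_i)
= (2.39/√28.02) / (2.39/√28.02 + 1.20/√131.29) = 0.4515/(0.4515 + 0.1047) = 0.812.

0.812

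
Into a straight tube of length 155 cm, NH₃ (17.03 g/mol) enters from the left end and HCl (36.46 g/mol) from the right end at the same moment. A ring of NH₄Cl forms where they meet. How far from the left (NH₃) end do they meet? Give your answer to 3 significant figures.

92.1 cm

In equal time, each gas travels a distance ∝ its rate ∝ 1/√M, so d_NH₃/d_HCl = √(M_HCl/M_NH₃) = √(36.46/17.03) = 1.463.
With d_NH₃ + d_HCl = 155 cm, d_HCl = 155/(1 + 1.463) = 62.93 cm.
d_NH₃ = 155 − 62.93 = 92.1 cm.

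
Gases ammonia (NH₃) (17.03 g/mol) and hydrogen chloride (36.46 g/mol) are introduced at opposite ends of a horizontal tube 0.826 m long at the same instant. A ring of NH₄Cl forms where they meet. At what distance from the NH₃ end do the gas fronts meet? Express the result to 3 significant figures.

0.491 m

The fronts meet when d_NH₃ + d_HCl = L with d_NH₃/d_HCl = √(M_HCl/M_NH₃) (Graham's law). Here √(M_HCl/M_NH₃) = √(36.46/17.03) = 1.463.
With d_NH₃ + d_HCl = 0.826 m, d_HCl = 0.826/(1 + 1.463) = 0.3353 m.
d_NH₃ = 0.826 − 0.3353 = 0.491 m.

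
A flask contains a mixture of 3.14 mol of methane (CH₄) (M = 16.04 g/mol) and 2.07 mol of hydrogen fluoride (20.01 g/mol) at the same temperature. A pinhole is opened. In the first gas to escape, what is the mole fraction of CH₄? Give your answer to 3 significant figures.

0.629

The effusion rate of species i is ∝ p_i/√M_i ∝ n_i/√M_i.
So x_CH₄ in the escaping gas = (n_CH₄/√M_CH₄) / Σ(n_i/√M_i)
= (3.14/√16.04) / (3.14/√16.04 + 2.07/√20.01) = 0.7840/(0.7840 + 0.4628) = 0.629.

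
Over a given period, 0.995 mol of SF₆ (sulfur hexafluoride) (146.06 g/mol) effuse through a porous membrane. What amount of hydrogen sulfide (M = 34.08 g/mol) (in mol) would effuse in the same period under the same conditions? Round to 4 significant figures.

By Graham's law, rate_H₂S/rate_SF₆ = √(M_SF₆/M_H₂S) = √(146.06/34.08) = √4.286 = 2.070.
So the amount for H₂S is 0.995 × 2.070 = 2.060 mol.

2.060 mol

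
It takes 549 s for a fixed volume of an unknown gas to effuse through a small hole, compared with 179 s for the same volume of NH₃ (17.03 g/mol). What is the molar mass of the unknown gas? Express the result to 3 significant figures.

160 g/mol

Using Graham's law: t_X/t_NH₃ = √(M_X/M_NH₃).
549/179 = 3.067 = √(M_X/17.03)
M_X = 17.03 × 3.067² = 17.03 × 9.407 = 160 g/mol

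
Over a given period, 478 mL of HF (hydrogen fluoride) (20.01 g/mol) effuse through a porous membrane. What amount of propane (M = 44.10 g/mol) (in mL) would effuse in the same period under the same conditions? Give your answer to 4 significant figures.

From Graham's law, rate_C₃H₈/rate_HF = √(M_HF/M_C₃H₈) = √(20.01/44.10) = √0.4537 = 0.6736.
So the volume for C₃H₈ is 478 × 0.6736 = 322.0 mL.

322.0 mL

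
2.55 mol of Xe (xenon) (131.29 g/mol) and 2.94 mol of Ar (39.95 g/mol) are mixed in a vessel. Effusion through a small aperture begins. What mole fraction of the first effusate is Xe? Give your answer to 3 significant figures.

Each component's effusion rate ∝ (its partial pressure)·(1/√M) ∝ n_i/√M_i.
So x_Xe in the escaping gas = (n_Xe/√M_Xe) / Σ(n_i/√M_i)
= (2.55/√131.29) / (2.55/√131.29 + 2.94/√39.95) = 0.2225/(0.2225 + 0.4651) = 0.324.

0.324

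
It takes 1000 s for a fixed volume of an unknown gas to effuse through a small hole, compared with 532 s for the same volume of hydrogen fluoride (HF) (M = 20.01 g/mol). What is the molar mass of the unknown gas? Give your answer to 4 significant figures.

From Graham's law, t_X/t_HF = √(M_X/M_HF).
1000/532 = 1.880 = √(M_X/20.01)
M_X = 20.01 × 1.880² = 20.01 × 3.533 = 70.70 g/mol

70.70 g/mol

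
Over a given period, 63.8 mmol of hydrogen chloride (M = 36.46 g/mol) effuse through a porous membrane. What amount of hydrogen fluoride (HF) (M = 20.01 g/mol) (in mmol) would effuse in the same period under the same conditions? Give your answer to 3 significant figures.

By Graham's law, rate_HF/rate_HCl = √(M_HCl/M_HF) = √(36.46/20.01) = √1.822 = 1.350.
So the amount for HF is 63.8 × 1.350 = 86.1 mmol.

86.1 mmol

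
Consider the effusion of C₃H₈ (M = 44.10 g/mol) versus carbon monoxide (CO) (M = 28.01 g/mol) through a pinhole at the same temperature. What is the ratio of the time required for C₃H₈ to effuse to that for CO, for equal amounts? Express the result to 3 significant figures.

Since effusion rate ∝ 1/√M, t_C₃H₈/t_CO = √(M_C₃H₈/M_CO) = √(44.10/28.01) = √1.574 = 1.25.

1.25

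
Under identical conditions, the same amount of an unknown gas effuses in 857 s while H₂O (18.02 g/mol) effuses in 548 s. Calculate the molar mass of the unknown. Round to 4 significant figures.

Graham's law gives t_X/t_H₂O = √(M_X/M_H₂O).
857/548 = 1.564 = √(M_X/18.02)
M_X = 18.02 × 1.564² = 18.02 × 2.446 = 44.07 g/mol

44.07 g/mol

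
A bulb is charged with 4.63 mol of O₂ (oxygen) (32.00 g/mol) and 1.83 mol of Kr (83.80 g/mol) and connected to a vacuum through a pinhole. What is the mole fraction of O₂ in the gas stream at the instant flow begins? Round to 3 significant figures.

0.804

The effusion rate of species i is ∝ p_i/√M_i ∝ n_i/√M_i.
So x_O₂ in the escaping gas = (n_O₂/√M_O₂) / Σ(n_i/√M_i)
= (4.63/√32.00) / (4.63/√32.00 + 1.83/√83.80) = 0.8185/(0.8185 + 0.1999) = 0.804.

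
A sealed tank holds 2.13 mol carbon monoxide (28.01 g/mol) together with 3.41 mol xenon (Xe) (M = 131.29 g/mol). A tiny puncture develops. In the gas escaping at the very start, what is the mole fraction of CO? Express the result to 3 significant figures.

0.575

The effusion rate of species i is ∝ p_i/√M_i ∝ n_i/√M_i.
Mole fraction of CO in the effusate = (n_CO/√M_CO) / (n_CO/√M_CO + n_Xe/√M_Xe)
= (2.13/√28.01) / (2.13/√28.01 + 3.41/√131.29) = 0.4025/(0.4025 + 0.2976) = 0.575.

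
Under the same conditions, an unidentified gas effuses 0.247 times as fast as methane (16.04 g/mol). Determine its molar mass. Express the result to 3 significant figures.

Graham's law gives rate_X/rate_CH₄ = √(M_CH₄/M_X).
0.247 = √(16.04/M_X)
M_X = 16.04 / 0.247² = 16.04 / 0.06101 = 263 g/mol

263 g/mol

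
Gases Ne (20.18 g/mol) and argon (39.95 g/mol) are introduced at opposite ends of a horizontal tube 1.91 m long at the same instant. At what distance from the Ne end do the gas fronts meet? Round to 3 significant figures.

The fronts meet when d_Ne + d_Ar = L with d_Ne/d_Ar = √(M_Ar/M_Ne) (Graham's law). Here √(M_Ar/M_Ne) = √(39.95/20.18) = 1.407.
With d_Ne + d_Ar = 1.91 m, d_Ar = 1.91/(1 + 1.407) = 0.7935 m.
d_Ne = 1.91 − 0.7935 = 1.12 m.

1.12 m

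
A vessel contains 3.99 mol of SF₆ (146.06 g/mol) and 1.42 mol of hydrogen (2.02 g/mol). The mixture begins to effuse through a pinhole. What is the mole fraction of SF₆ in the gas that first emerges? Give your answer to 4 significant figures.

Effusion rate of each component ∝ n_i/√M_i (partial pressure × 1/√M).
x_SF₆(eff) = (n_SF₆/√M_SF₆) / (n_SF₆/√M_SF₆ + n_H₂/√M_H₂)
= (3.99/√146.06) / (3.99/√146.06 + 1.42/√2.02) = 0.3301/(0.3301 + 0.9991) = 0.2484.

0.2484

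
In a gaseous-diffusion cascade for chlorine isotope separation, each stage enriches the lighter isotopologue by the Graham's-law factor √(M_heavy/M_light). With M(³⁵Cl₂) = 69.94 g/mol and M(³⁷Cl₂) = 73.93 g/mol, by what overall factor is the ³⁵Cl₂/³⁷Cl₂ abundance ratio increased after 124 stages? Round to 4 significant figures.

31.18

The single-stage factor is √(M_heavy/M_light), so 124 stages give [√(73.93/69.94)]^124 = (73.93/69.94)^(124/2).
= 1.05705^62 = 31.18.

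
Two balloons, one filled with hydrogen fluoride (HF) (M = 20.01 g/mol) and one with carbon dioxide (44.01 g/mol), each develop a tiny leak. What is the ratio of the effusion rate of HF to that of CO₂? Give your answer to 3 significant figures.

Since effusion rate ∝ 1/√M, rate_HF/rate_CO₂ = √(M_CO₂/M_HF) = √(44.01/20.01) = √2.199 = 1.48.

1.48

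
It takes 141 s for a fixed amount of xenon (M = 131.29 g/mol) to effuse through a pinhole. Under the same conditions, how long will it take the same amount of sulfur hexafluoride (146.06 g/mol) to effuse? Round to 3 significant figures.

149 s

From Graham's law, t_SF₆/t_Xe = √(M_SF₆/M_Xe) = √(146.06/131.29) = √1.112 = 1.055.
So the time for SF₆ is 141 × 1.055 = 149 s.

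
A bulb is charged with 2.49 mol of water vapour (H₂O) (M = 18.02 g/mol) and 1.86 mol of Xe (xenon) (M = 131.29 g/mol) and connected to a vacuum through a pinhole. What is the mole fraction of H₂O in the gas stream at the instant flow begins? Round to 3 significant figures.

0.783

Each component's effusion rate ∝ (its partial pressure)·(1/√M) ∝ n_i/√M_i.
So x_H₂O in the escaping gas = (n_H₂O/√M_H₂O) / Σ(n_i/√M_i)
= (2.49/√18.02) / (2.49/√18.02 + 1.86/√131.29) = 0.5866/(0.5866 + 0.1623) = 0.783.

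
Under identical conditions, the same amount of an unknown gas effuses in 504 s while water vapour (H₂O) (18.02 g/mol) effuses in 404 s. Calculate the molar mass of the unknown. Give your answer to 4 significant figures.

28.04 g/mol

Graham's law gives t_X/t_H₂O = √(M_X/M_H₂O).
504/404 = 1.248 = √(M_X/18.02)
M_X = 18.02 × 1.248² = 18.02 × 1.556 = 28.04 g/mol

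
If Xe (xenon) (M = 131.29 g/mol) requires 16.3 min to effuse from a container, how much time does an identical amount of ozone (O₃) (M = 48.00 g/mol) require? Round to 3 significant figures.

9.86 min

Using Graham's law: t_O₃/t_Xe = √(M_O₃/M_Xe) = √(48.00/131.29) = √0.3656 = 0.6047.
So the time for O₃ is 16.3 × 0.6047 = 9.86 min.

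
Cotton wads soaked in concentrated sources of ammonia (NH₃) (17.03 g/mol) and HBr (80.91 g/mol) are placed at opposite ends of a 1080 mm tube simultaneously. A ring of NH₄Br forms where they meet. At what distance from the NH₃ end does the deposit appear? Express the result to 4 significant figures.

Distances travelled in equal time are proportional to diffusion rates, so d_NH₃/d_HBr = √(M_HBr/M_NH₃) = √(80.91/17.03) = 2.180.
With d_NH₃ + d_HBr = 1080 mm, d_HBr = 1080/(1 + 2.180) = 339.7 mm.
d_NH₃ = 1080 − 339.7 = 740.3 mm.

740.3 mm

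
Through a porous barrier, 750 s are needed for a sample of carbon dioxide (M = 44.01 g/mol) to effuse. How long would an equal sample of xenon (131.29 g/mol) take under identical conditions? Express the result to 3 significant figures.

Since effusion rate ∝ 1/√M, t_Xe/t_CO₂ = √(M_Xe/M_CO₂) = √(131.29/44.01) = √2.983 = 1.727.
So the time for Xe is 750 × 1.727 = 1300 s.

1300 s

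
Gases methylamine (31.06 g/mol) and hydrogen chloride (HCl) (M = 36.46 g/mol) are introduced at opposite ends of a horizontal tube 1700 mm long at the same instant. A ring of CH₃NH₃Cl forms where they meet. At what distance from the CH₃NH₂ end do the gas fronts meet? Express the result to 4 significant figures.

884.0 mm

The fronts meet when d_CH₃NH₂ + d_HCl = L with d_CH₃NH₂/d_HCl = √(M_HCl/M_CH₃NH₂) (Graham's law). Here √(M_HCl/M_CH₃NH₂) = √(36.46/31.06) = 1.083.
With d_CH₃NH₂ + d_HCl = 1700 mm, d_HCl = 1700/(1 + 1.083) = 816.0 mm.
d_CH₃NH₂ = 1700 − 816.0 = 884.0 mm.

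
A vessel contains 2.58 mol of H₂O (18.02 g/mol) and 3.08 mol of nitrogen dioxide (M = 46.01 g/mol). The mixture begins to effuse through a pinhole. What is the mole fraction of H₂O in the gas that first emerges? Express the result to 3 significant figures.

0.572

Each component's effusion rate ∝ (its partial pressure)·(1/√M) ∝ n_i/√M_i.
Mole fraction of H₂O in the effusate = (n_H₂O/√M_H₂O) / (n_H₂O/√M_H₂O + n_NO₂/√M_NO₂)
= (2.58/√18.02) / (2.58/√18.02 + 3.08/√46.01) = 0.6078/(0.6078 + 0.4541) = 0.572.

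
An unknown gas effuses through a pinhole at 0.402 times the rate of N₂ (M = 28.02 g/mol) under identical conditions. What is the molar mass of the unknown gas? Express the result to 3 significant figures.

From Graham's law, rate_X/rate_N₂ = √(M_N₂/M_X).
0.402 = √(28.02/M_X)
M_X = 28.02 / 0.402² = 28.02 / 0.1616 = 173 g/mol

173 g/mol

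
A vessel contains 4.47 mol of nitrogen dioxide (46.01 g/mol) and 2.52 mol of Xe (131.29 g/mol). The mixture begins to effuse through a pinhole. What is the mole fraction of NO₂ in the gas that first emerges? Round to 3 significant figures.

Rate_i ∝ x_i/√M_i (Graham's law weighted by mole fraction), so the effusate composition follows n_i/√M_i.
So x_NO₂ in the escaping gas = (n_NO₂/√M_NO₂) / Σ(n_i/√M_i)
= (4.47/√46.01) / (4.47/√46.01 + 2.52/√131.29) = 0.6590/(0.6590 + 0.2199) = 0.750.

0.750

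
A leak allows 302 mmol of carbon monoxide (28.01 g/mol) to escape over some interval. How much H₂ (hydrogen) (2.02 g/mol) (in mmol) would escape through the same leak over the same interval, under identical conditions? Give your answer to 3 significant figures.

1120 mmol

Since effusion rate ∝ 1/√M, rate_H₂/rate_CO = √(M_CO/M_H₂) = √(28.01/2.02) = √13.87 = 3.724.
So the amount for H₂ is 302 × 3.724 = 1120 mmol.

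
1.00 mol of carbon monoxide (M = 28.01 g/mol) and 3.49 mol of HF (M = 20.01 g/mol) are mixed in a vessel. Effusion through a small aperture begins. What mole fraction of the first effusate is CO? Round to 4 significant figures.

Rate_i ∝ x_i/√M_i (Graham's law weighted by mole fraction), so the effusate composition follows n_i/√M_i.
x_CO(eff) = (n_CO/√M_CO) / (n_CO/√M_CO + n_HF/√M_HF)
= (1.00/√28.01) / (1.00/√28.01 + 3.49/√20.01) = 0.1889/(0.1889 + 0.7802) = 0.1950.

0.1950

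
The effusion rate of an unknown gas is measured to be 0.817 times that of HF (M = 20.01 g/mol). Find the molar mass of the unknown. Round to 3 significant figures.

Graham's law gives rate_X/rate_HF = √(M_HF/M_X).
0.817 = √(20.01/M_X)
M_X = 20.01 / 0.817² = 20.01 / 0.6675 = 30.0 g/mol

30.0 g/mol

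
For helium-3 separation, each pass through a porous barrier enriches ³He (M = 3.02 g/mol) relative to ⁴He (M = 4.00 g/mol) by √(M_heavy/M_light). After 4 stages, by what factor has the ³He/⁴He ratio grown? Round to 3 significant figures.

1.75

After 4 stages the ratio has grown by (√(4.00/3.02))^4 = (4.00/3.02)^(4/2).
= 1.32450^2 = 1.75.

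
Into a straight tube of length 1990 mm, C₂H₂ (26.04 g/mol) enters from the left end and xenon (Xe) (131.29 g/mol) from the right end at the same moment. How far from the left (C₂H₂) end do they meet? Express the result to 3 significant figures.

1380 mm

Distances travelled in equal time are proportional to diffusion rates, so d_C₂H₂/d_Xe = √(M_Xe/M_C₂H₂) = √(131.29/26.04) = 2.245.
With d_C₂H₂ + d_Xe = 1990 mm, d_Xe = 1990/(1 + 2.245) = 613.2 mm.
d_C₂H₂ = 1990 − 613.2 = 1380 mm.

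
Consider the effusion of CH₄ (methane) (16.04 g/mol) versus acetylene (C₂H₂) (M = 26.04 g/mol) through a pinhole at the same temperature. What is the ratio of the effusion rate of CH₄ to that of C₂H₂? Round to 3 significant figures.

Since effusion rate ∝ 1/√M, rate_CH₄/rate_C₂H₂ = √(M_C₂H₂/M_CH₄) = √(26.04/16.04) = √1.623 = 1.27.

1.27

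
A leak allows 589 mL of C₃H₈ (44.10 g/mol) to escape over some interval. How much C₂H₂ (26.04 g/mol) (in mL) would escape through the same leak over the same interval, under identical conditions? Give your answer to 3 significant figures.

Since effusion rate ∝ 1/√M, rate_C₂H₂/rate_C₃H₈ = √(M_C₃H₈/M_C₂H₂) = √(44.10/26.04) = √1.694 = 1.301.
So the volume for C₂H₂ is 589 × 1.301 = 767 mL.

767 mL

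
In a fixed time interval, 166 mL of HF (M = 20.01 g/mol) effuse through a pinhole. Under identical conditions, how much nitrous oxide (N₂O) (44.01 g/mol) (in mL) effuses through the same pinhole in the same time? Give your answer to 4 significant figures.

111.9 mL

From Graham's law, rate_N₂O/rate_HF = √(M_HF/M_N₂O) = √(20.01/44.01) = √0.4547 = 0.6743.
So the volume for N₂O is 166 × 0.6743 = 111.9 mL.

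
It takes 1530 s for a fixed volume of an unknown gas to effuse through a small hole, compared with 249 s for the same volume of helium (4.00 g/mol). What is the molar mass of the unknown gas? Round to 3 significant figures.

Using Graham's law: t_X/t_He = √(M_X/M_He).
1530/249 = 6.145 = √(M_X/4.00)
M_X = 4.00 × 6.145² = 4.00 × 37.76 = 151 g/mol

151 g/mol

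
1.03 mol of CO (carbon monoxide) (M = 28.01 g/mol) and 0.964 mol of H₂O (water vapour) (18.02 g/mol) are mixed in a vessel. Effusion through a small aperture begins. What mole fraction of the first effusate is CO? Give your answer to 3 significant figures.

Each component's effusion rate ∝ (its partial pressure)·(1/√M) ∝ n_i/√M_i.
So x_CO in the escaping gas = (n_CO/√M_CO) / Σ(n_i/√M_i)
= (1.03/√28.01) / (1.03/√28.01 + 0.964/√18.02) = 0.1946/(0.1946 + 0.2271) = 0.461.

0.461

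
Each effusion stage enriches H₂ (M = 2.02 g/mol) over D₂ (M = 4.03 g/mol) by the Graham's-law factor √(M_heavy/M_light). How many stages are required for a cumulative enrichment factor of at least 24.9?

10

Per stage α = (4.03/2.02)^(1/2) = 1.99505^0.5, giving ln α = 0.3453.
Need α^N ≥ 24.9 ⇒ N ≥ ln(24.9) / ln α = 3.215 / 0.3453 = 9.31.
Minimum whole number of stages: N = 10.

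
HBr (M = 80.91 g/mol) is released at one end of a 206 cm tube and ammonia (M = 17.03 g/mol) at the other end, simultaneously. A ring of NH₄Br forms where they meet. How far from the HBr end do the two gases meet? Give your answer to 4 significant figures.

The fronts meet when d_HBr + d_NH₃ = L with d_HBr/d_NH₃ = √(M_NH₃/M_HBr) (Graham's law). Here √(M_NH₃/M_HBr) = √(17.03/80.91) = 0.4588.
With d_HBr + d_NH₃ = 206 cm, d_NH₃ = 206/(1 + 0.4588) = 141.2 cm.
d_HBr = 206 − 141.2 = 64.79 cm.

64.79 cm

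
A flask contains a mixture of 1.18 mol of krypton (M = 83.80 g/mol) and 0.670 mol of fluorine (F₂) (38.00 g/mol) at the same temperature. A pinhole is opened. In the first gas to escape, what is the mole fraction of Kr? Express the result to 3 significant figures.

Rate_i ∝ x_i/√M_i (Graham's law weighted by mole fraction), so the effusate composition follows n_i/√M_i.
Mole fraction of Kr in the effusate = (n_Kr/√M_Kr) / (n_Kr/√M_Kr + n_F₂/√M_F₂)
= (1.18/√83.80) / (1.18/√83.80 + 0.670/√38.00) = 0.1289/(0.1289 + 0.1087) = 0.543.

0.543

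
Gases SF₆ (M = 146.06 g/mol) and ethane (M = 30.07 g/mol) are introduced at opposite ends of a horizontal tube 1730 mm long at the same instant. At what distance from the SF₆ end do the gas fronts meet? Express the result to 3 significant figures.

Distances travelled in equal time are proportional to diffusion rates, so d_SF₆/d_C₂H₆ = √(M_C₂H₆/M_SF₆) = √(30.07/146.06) = 0.4537.
With d_SF₆ + d_C₂H₆ = 1730 mm, d_C₂H₆ = 1730/(1 + 0.4537) = 1190 mm.
d_SF₆ = 1730 − 1190 = 540 mm.

540 mm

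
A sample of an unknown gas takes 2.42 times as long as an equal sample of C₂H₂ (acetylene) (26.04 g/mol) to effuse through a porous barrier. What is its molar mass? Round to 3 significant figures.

Since effusion rate ∝ 1/√M, t_X/t_C₂H₂ = √(M_X/M_C₂H₂).
2.42 = √(M_X/26.04)
M_X = 26.04 × 2.42² = 26.04 × 5.856 = 153 g/mol

153 g/mol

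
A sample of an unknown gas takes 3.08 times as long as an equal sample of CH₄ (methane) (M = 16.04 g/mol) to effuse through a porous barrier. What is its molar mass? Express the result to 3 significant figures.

152 g/mol

Graham's law gives t_X/t_CH₄ = √(M_X/M_CH₄).
3.08 = √(M_X/16.04)
M_X = 16.04 × 3.08² = 16.04 × 9.486 = 152 g/mol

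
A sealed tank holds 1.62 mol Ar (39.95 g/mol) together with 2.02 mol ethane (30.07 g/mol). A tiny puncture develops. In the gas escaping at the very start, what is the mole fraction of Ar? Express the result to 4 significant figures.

0.4103

Effusion rate of each component ∝ n_i/√M_i (partial pressure × 1/√M).
So x_Ar in the escaping gas = (n_Ar/√M_Ar) / Σ(n_i/√M_i)
= (1.62/√39.95) / (1.62/√39.95 + 2.02/√30.07) = 0.2563/(0.2563 + 0.3684) = 0.4103.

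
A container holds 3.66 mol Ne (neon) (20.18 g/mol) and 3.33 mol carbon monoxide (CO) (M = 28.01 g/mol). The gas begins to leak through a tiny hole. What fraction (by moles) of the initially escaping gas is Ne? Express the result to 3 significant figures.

The effusion rate of species i is ∝ p_i/√M_i ∝ n_i/√M_i.
So x_Ne in the escaping gas = (n_Ne/√M_Ne) / Σ(n_i/√M_i)
= (3.66/√20.18) / (3.66/√20.18 + 3.33/√28.01) = 0.8147/(0.8147 + 0.6292) = 0.564.

0.564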